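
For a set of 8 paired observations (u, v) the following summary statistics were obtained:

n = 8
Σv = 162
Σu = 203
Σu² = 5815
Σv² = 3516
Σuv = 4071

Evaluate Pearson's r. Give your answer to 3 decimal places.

-0.101

r = (nΣuv − ΣuΣv) / √[(nΣu² − (Σu)²)(nΣv² − (Σv)²)]
Numerator: 8×4071 − 203×162 = -318
Denominator: √[(46520 − 41209)(28128 − 26244)] = √[5311 × 1884] = 3163.2142
r = -318 / 3163.2142 ≈ -0.101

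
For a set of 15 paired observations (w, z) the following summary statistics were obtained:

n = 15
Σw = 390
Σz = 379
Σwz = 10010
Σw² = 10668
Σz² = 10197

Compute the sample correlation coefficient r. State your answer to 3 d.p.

r = (nΣwz − ΣwΣz) / √[(nΣw² − (Σw)²)(nΣz² − (Σz)²)]
Numerator: 15×10010 − 390×379 = 2340
Denominator: √[(160020 − 152100)(152955 − 143641)] = √[7920 × 9314] = 8588.7648
r = 2340 / 8588.7648 ≈ 0.272

0.272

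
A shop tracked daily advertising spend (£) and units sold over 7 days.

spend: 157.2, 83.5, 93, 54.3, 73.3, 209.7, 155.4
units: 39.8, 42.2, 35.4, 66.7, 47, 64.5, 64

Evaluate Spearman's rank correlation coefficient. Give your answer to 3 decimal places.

-0.179

Rank spend: 6, 3, 4, 1, 2, 7, 5
Rank units: 2, 3, 1, 7, 4, 6, 5
d = rank(spend) − rank(units): 4, 0, 3, -6, -2, 1, 0; Σd² = 66
ρ = 1 − 6Σd² / [n(n²−1)] = 1 − 6×66 / (7×48) = 1 − 396/336 ≈ -0.179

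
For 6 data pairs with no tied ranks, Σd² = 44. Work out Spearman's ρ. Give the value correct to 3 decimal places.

ρ = 1 − 6Σd² / [n(n²−1)] = 1 − 6×44 / (6×35)
  = 1 − 264/210 = 1 − 1.2571 ≈ -0.257

-0.257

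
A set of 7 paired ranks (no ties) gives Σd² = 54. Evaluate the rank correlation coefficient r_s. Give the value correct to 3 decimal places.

0.036

ρ = 1 − 6Σd² / [n(n²−1)] = 1 − 6×54 / (7×48)
  = 1 − 324/336 = 1 − 0.9643 ≈ 0.036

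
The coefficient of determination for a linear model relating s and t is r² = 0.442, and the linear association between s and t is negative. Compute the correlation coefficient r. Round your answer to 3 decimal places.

-0.665

|r| = √0.442 = 0.665
The association is negative, so r = −0.665.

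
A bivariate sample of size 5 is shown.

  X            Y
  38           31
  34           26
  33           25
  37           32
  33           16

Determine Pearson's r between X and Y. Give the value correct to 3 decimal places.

n = 5, ΣX = 175, ΣY = 130, ΣX² = 6147, ΣY² = 3542, ΣXY = 4599
nΣXY − ΣXΣY = 22995 − 22750 = 245
nΣX² − (ΣX)² = 30735 − 30625 = 110; nΣY² − (ΣY)² = 17710 − 16900 = 810
r = 245 / √(110 × 810) = 245 / 298.4962 ≈ 0.821

0.821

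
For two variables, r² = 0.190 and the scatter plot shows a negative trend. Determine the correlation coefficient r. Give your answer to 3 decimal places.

|r| = √0.190 = 0.436
The association is negative, so r = −0.436.

-0.436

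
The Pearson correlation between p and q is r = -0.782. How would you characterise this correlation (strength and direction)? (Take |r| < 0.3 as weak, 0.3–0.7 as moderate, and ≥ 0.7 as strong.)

r = -0.782 < 0 so the relationship is negative.
|r| = 0.782, which falls in the strong range.

strong negative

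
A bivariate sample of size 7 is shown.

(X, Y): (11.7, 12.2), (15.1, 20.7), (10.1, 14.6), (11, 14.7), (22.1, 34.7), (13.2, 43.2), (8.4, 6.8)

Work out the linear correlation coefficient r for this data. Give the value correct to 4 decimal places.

n = 7, ΣX = 91.6, ΣY = 146.9, ΣX² = 1321.12, ΣY² = 4123.15, ΣXY = 2158.7
nΣXY − ΣXΣY = 15110.9 − 13456.04 = 1654.86
nΣX² − (ΣX)² = 9247.84 − 8390.56 = 857.28; nΣY² − (ΣY)² = 28862.05 − 21579.61 = 7282.44
r = 1654.86 / √(857.28 × 7282.44) = 1654.86 / 2498.6177 ≈ 0.6623

0.6623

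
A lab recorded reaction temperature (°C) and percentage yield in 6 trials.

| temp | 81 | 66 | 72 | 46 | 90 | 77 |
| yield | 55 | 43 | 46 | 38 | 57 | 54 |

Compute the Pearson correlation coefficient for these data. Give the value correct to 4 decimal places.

0.9457

n = 6, Σx = 432, Σy = 293, Σx² = 32246, Σy² = 14599, Σxy = 21641
nΣxy − ΣxΣy = 129846 − 126576 = 3270
nΣx² − (Σx)² = 193476 − 186624 = 6852; nΣy² − (Σy)² = 87594 − 85849 = 1745
r = 3270 / √(6852 × 1745) = 3270 / 3457.8519 ≈ 0.9457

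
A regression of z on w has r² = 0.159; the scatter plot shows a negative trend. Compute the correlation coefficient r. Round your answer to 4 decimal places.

-0.3987

|r| = √0.159 = 0.3987
The association is negative, so r = −0.3987.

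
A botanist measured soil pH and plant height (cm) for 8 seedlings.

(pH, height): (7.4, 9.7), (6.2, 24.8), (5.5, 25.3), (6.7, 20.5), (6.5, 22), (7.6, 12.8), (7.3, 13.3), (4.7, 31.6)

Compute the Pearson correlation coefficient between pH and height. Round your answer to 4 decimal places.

n = 8, Σx = 51.9, Σy = 160, Σx² = 343.73, Σy² = 3592.76, Σxy = 987.93
nΣxy − ΣxΣy = 7903.44 − 8304 = -400.56
nΣx² − (Σx)² = 2749.84 − 2693.61 = 56.23; nΣy² − (Σy)² = 28742.08 − 25600 = 3142.08
r = -400.56 / √(56.23 × 3142.08) = -400.56 / 420.3322 ≈ -0.9530

-0.9530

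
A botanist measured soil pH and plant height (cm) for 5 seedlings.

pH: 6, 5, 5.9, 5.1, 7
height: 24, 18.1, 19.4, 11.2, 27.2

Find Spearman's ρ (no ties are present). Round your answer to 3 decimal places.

Rank pH: 4, 1, 3, 2, 5
Rank height: 4, 2, 3, 1, 5
d = rank(pH) − rank(height): 0, -1, 0, 1, 0; Σd² = 2
ρ = 1 − 6Σd² / [n(n²−1)] = 1 − 6×2 / (5×24) = 1 − 12/120 ≈ 0.900

0.900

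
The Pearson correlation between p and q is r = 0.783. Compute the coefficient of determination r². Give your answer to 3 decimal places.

0.613

r² = (0.783)² = 0.613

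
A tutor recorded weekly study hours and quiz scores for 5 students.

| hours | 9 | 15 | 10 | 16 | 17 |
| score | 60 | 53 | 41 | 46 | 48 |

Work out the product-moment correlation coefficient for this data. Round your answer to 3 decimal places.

-0.248

n = 5, Σx = 67, Σy = 248, Σx² = 951, Σy² = 12510, Σxy = 3297
nΣxy − ΣxΣy = 16485 − 16616 = -131
nΣx² − (Σx)² = 4755 − 4489 = 266; nΣy² − (Σy)² = 62550 − 61504 = 1046
r = -131 / √(266 × 1046) = -131 / 527.4808 ≈ -0.248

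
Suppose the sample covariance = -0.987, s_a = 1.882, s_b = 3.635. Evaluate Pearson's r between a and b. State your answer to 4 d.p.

-0.1443

r = Cov(a,b) / (s_a · s_b) = -0.987 / (1.882 × 3.635)
  = -0.987 / 6.8411 ≈ -0.1443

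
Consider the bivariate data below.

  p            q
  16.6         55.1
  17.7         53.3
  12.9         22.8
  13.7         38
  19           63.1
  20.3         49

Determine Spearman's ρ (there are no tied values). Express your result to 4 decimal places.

0.6000

Rank p: 3, 4, 1, 2, 5, 6
Rank q: 5, 4, 1, 2, 6, 3
d = rank(p) − rank(q): -2, 0, 0, 0, -1, 3; Σd² = 14
ρ = 1 − 6Σd² / [n(n²−1)] = 1 − 6×14 / (6×35) = 1 − 84/210 ≈ 0.6000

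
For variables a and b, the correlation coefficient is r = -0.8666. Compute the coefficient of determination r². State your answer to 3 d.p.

r² = (-0.8666)² = 0.751

0.751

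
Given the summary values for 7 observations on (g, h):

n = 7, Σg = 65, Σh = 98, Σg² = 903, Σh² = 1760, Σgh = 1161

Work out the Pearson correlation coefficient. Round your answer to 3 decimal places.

0.736

r = (nΣgh − ΣgΣh) / √[(nΣg² − (Σg)²)(nΣh² − (Σh)²)]
Numerator: 7×1161 − 65×98 = 1757
Denominator: √[(6321 − 4225)(12320 − 9604)] = √[2096 × 2716] = 2385.9455
r = 1757 / 2385.9455 ≈ 0.736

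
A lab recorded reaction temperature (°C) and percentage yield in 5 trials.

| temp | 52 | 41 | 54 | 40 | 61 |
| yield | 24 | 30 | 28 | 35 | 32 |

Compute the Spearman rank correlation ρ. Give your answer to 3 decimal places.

Rank temp: 3, 2, 4, 1, 5
Rank yield: 1, 3, 2, 5, 4
d = rank(temp) − rank(yield): 2, -1, 2, -4, 1; Σd² = 26
ρ = 1 − 6Σd² / [n(n²−1)] = 1 − 6×26 / (5×24) = 1 − 156/120 ≈ -0.300

-0.300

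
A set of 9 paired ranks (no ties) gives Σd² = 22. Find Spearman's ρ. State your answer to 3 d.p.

ρ = 1 − 6Σd² / [n(n²−1)] = 1 − 6×22 / (9×80)
  = 1 − 132/720 = 1 − 0.1833 ≈ 0.817

0.817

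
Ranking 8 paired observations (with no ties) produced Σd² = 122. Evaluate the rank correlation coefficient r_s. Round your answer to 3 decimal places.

-0.452

ρ = 1 − 6Σd² / [n(n²−1)] = 1 − 6×122 / (8×63)
  = 1 − 732/504 = 1 − 1.4524 ≈ -0.452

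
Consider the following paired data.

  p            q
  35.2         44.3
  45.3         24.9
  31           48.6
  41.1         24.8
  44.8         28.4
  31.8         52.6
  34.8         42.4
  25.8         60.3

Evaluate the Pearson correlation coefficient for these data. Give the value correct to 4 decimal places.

-0.9670

n = 8, Σp = 289.8, Σq = 326.3, Σp² = 10836.3, Σq² = 14566.67, Σpq = 11189.47
nΣpq − ΣpΣq = 89515.76 − 94561.74 = -5045.98
nΣp² − (Σp)² = 86690.4 − 83984.04 = 2706.36; nΣq² − (Σq)² = 116533.36 − 106471.69 = 10061.67
r = -5045.98 / √(2706.36 × 10061.67) = -5045.98 / 5218.2853 ≈ -0.9670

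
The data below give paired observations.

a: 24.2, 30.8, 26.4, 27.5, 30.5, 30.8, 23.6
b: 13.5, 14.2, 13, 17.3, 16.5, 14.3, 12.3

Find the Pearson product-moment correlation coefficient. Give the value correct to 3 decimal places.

0.527

n = 7, Σa = 193.8, Σb = 101.1, Σa² = 5423.34, Σb² = 1480.21, Σab = 2816.98
nΣab − ΣaΣb = 19718.86 − 19593.18 = 125.68
nΣa² − (Σa)² = 37963.38 − 37558.44 = 404.94; nΣb² − (Σb)² = 10361.47 − 10221.21 = 140.26
r = 125.68 / √(404.94 × 140.26) = 125.68 / 238.3210 ≈ 0.527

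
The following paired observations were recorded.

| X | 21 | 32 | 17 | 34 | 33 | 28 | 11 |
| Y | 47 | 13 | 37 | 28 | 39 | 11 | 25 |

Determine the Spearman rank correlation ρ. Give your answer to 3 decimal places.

0.000

Rank X: 3, 5, 2, 7, 6, 4, 1
Rank Y: 7, 2, 5, 4, 6, 1, 3
d = rank(X) − rank(Y): -4, 3, -3, 3, 0, 3, -2; Σd² = 56
ρ = 1 − 6Σd² / [n(n²−1)] = 1 − 6×56 / (7×48) = 1 − 336/336 ≈ 0.000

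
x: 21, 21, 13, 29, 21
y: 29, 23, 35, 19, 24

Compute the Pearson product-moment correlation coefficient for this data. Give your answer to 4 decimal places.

-0.9177

n = 5, Σx = 105, Σy = 130, Σx² = 2333, Σy² = 3532, Σxy = 2602
nΣxy − ΣxΣy = 13010 − 13650 = -640
nΣx² − (Σx)² = 11665 − 11025 = 640; nΣy² − (Σy)² = 17660 − 16900 = 760
r = -640 / √(640 × 760) = -640 / 697.4238 ≈ -0.9177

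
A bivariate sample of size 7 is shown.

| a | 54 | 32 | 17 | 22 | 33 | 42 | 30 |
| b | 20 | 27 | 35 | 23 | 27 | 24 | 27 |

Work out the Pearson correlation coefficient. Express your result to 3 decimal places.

-0.745

n = 7, Σa = 230, Σb = 183, Σa² = 8466, Σb² = 4917, Σab = 5754
nΣab − ΣaΣb = 40278 − 42090 = -1812
nΣa² − (Σa)² = 59262 − 52900 = 6362; nΣb² − (Σb)² = 34419 − 33489 = 930
r = -1812 / √(6362 × 930) = -1812 / 2432.4185 ≈ -0.745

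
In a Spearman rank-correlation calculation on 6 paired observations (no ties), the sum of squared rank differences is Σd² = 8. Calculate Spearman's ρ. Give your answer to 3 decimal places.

0.771

ρ = 1 − 6Σd² / [n(n²−1)] = 1 − 6×8 / (6×35)
  = 1 − 48/210 = 1 − 0.2286 ≈ 0.771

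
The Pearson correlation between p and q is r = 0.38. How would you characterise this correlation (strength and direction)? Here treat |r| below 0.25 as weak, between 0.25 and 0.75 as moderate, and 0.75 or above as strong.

moderate positive

r = 0.38 > 0 so the relationship is positive.
|r| = 0.38, which falls in the moderate range.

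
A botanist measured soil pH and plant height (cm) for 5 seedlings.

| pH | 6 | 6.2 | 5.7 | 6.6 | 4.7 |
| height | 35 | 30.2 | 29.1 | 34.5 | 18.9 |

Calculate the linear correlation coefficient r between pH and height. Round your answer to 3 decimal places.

0.919

n = 5, Σx = 29.2, Σy = 147.7, Σx² = 172.58, Σy² = 4531.31, Σxy = 879.64
nΣxy − ΣxΣy = 4398.2 − 4312.84 = 85.36
nΣx² − (Σx)² = 862.9 − 852.64 = 10.26; nΣy² − (Σy)² = 22656.55 − 21815.29 = 841.26
r = 85.36 / √(10.26 × 841.26) = 85.36 / 92.9049 ≈ 0.919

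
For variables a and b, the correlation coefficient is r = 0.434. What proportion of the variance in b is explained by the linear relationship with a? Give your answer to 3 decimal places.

r² = (0.434)² = 0.188

0.188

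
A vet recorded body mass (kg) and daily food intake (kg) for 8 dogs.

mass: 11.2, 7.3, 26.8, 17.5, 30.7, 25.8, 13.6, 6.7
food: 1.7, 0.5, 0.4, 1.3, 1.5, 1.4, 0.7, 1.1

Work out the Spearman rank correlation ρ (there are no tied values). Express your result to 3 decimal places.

Rank mass: 3, 2, 7, 5, 8, 6, 4, 1
Rank food: 8, 2, 1, 5, 7, 6, 3, 4
d = rank(mass) − rank(food): -5, 0, 6, 0, 1, 0, 1, -3; Σd² = 72
ρ = 1 − 6Σd² / [n(n²−1)] = 1 − 6×72 / (8×63) = 1 − 432/504 ≈ 0.143

0.143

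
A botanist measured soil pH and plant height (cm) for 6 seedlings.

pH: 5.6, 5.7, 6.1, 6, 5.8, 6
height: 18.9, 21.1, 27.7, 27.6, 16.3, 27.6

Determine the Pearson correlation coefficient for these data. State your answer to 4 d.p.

0.8355

n = 6, Σx = 35.2, Σy = 139.2, Σx² = 206.7, Σy² = 3358.92, Σxy = 820.82
nΣxy − ΣxΣy = 4924.92 − 4899.84 = 25.08
nΣx² − (Σx)² = 1240.2 − 1239.04 = 1.16; nΣy² − (Σy)² = 20153.52 − 19376.64 = 776.88
r = 25.08 / √(1.16 × 776.88) = 25.08 / 30.0197 ≈ 0.8355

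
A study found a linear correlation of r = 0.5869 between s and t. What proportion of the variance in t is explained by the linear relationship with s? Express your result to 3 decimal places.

0.344

r² = (0.5869)² = 0.344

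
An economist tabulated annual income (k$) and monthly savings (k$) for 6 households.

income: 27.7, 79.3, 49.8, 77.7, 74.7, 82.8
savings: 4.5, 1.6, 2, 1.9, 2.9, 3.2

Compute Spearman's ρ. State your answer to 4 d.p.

-0.3714

Rank income: 1, 5, 2, 4, 3, 6
Rank savings: 6, 1, 3, 2, 4, 5
d = rank(income) − rank(savings): -5, 4, -1, 2, -1, 1; Σd² = 48
ρ = 1 − 6Σd² / [n(n²−1)] = 1 − 6×48 / (6×35) = 1 − 288/210 ≈ -0.3714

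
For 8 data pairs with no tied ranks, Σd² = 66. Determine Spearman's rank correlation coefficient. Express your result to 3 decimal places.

0.214

ρ = 1 − 6Σd² / [n(n²−1)] = 1 − 6×66 / (8×63)
  = 1 − 396/504 = 1 − 0.7857 ≈ 0.214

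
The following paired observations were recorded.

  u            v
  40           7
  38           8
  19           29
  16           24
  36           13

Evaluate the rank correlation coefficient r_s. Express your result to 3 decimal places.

-0.900

Rank u: 5, 4, 2, 1, 3
Rank v: 1, 2, 5, 4, 3
d = rank(u) − rank(v): 4, 2, -3, -3, 0; Σd² = 38
ρ = 1 − 6Σd² / [n(n²−1)] = 1 − 6×38 / (5×24) = 1 − 228/120 ≈ -0.900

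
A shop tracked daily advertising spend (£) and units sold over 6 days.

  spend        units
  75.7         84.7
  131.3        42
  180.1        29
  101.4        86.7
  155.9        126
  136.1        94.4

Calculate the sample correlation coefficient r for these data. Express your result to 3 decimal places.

n = 6, Σx = 780.5, Σy = 462.8, Σx² = 108516.17, Σy² = 42083.34, Σxy = 58431.91
nΣxy − ΣxΣy = 350591.46 − 361215.4 = -10623.94
nΣx² − (Σx)² = 651097.02 − 609180.25 = 41916.77; nΣy² − (Σy)² = 252500.04 − 214183.84 = 38316.2
r = -10623.94 / √(41916.77 × 38316.2) = -10623.94 / 40076.0695 ≈ -0.265

-0.265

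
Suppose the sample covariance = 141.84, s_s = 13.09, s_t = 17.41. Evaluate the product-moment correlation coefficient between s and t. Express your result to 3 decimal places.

r = Cov(s,t) / (s_s · s_t) = 141.84 / (13.09 × 17.41)
  = 141.84 / 227.8969 ≈ 0.622

0.622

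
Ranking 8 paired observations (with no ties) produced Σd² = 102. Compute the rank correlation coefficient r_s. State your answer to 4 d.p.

ρ = 1 − 6Σd² / [n(n²−1)] = 1 − 6×102 / (8×63)
  = 1 − 612/504 = 1 − 1.21429 ≈ -0.2143

-0.2143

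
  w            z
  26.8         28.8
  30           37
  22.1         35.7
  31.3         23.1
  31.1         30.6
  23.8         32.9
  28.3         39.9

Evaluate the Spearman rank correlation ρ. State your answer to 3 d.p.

-0.357

Rank w: 3, 5, 1, 7, 6, 2, 4
Rank z: 2, 6, 5, 1, 3, 4, 7
d = rank(w) − rank(z): 1, -1, -4, 6, 3, -2, -3; Σd² = 76
ρ = 1 − 6Σd² / [n(n²−1)] = 1 − 6×76 / (7×48) = 1 − 456/336 ≈ -0.357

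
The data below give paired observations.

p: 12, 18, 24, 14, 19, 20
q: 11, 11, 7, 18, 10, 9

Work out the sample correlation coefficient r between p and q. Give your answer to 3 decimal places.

n = 6, Σp = 107, Σq = 66, Σp² = 2001, Σq² = 796, Σpq = 1120
nΣpq − ΣpΣq = 6720 − 7062 = -342
nΣp² − (Σp)² = 12006 − 11449 = 557; nΣq² − (Σq)² = 4776 − 4356 = 420
r = -342 / √(557 × 420) = -342 / 483.6734 ≈ -0.707

-0.707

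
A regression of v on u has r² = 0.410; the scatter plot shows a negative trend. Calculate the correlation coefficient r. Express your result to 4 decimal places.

-0.6403

|r| = √0.410 = 0.6403
The association is negative, so r = −0.6403.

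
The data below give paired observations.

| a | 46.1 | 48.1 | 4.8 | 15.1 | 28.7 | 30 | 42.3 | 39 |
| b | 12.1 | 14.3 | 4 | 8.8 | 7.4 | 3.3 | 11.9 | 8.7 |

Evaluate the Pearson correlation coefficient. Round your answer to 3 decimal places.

n = 8, Σa = 254.1, Σb = 70.5, Σa² = 9723.85, Σb² = 727.29, Σab = 2551.77
nΣab − ΣaΣb = 20414.16 − 17914.05 = 2500.11
nΣa² − (Σa)² = 77790.8 − 64566.81 = 13223.99; nΣb² − (Σb)² = 5818.32 − 4970.25 = 848.07
r = 2500.11 / √(13223.99 × 848.07) = 2500.11 / 3348.8609 ≈ 0.747

0.747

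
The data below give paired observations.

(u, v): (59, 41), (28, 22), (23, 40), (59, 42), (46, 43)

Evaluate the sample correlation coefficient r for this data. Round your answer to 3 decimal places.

n = 5, Σu = 215, Σv = 188, Σu² = 10391, Σv² = 7378, Σuv = 8411
nΣuv − ΣuΣv = 42055 − 40420 = 1635
nΣu² − (Σu)² = 51955 − 46225 = 5730; nΣv² − (Σv)² = 36890 − 35344 = 1546
r = 1635 / √(5730 × 1546) = 1635 / 2976.3367 ≈ 0.549

0.549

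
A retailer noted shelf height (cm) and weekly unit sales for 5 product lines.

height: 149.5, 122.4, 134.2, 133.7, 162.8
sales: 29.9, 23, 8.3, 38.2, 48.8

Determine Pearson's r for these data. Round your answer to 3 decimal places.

0.648

n = 5, Σx = 702.6, Σy = 148.2, Σx² = 99721.18, Σy² = 5332.58, Σxy = 21451.09
nΣxy − ΣxΣy = 107255.45 − 104125.32 = 3130.13
nΣx² − (Σx)² = 498605.9 − 493646.76 = 4959.14; nΣy² − (Σy)² = 26662.9 − 21963.24 = 4699.66
r = 3130.13 / √(4959.14 × 4699.66) = 3130.13 / 4827.6570 ≈ 0.648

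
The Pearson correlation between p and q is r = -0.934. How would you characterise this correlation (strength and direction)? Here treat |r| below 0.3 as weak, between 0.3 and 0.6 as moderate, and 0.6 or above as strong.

strong negative

r = -0.934 < 0 so the relationship is negative.
|r| = 0.934, which falls in the strong range.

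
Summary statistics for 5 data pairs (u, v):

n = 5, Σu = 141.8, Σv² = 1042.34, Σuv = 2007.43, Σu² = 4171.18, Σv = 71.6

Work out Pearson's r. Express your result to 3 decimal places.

-0.458

r = (nΣuv − ΣuΣv) / √[(nΣu² − (Σu)²)(nΣv² − (Σv)²)]
Numerator: 5×2007.43 − 141.8×71.6 = -115.73
Denominator: √[(20855.9 − 20107.24)(5211.7 − 5126.56)] = √[748.66 × 85.14] = 252.4696
r = -115.73 / 252.4696 ≈ -0.458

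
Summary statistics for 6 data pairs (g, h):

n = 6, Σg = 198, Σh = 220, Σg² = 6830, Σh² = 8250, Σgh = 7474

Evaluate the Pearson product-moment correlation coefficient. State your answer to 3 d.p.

r = (nΣgh − ΣgΣh) / √[(nΣg² − (Σg)²)(nΣh² − (Σh)²)]
Numerator: 6×7474 − 198×220 = 1284
Denominator: √[(40980 − 39204)(49500 − 48400)] = √[1776 × 1100] = 1397.7124
r = 1284 / 1397.7124 ≈ 0.919

0.919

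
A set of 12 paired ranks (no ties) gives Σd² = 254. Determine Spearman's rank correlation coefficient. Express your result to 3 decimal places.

0.112

ρ = 1 − 6Σd² / [n(n²−1)] = 1 − 6×254 / (12×143)
  = 1 − 1524/1716 = 1 − 0.8881 ≈ 0.112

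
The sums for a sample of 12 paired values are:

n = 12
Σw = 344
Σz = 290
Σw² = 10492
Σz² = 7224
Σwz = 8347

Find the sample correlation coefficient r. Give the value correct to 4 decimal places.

r = (nΣwz − ΣwΣz) / √[(nΣw² − (Σw)²)(nΣz² − (Σz)²)]
Numerator: 12×8347 − 344×290 = 404
Denominator: √[(125904 − 118336)(86688 − 84100)] = √[7568 × 2588] = 4425.6055
r = 404 / 4425.6055 ≈ 0.0913

0.0913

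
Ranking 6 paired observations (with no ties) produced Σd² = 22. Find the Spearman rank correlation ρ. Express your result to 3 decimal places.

ρ = 1 − 6Σd² / [n(n²−1)] = 1 − 6×22 / (6×35)
  = 1 − 132/210 = 1 − 0.6286 ≈ 0.371

0.371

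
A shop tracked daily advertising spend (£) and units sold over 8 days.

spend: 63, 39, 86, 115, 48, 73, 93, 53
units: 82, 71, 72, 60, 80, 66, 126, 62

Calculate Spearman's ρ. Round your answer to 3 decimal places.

Rank spend: 4, 1, 6, 8, 2, 5, 7, 3
Rank units: 7, 4, 5, 1, 6, 3, 8, 2
d = rank(spend) − rank(units): -3, -3, 1, 7, -4, 2, -1, 1; Σd² = 90
ρ = 1 − 6Σd² / [n(n²−1)] = 1 − 6×90 / (8×63) = 1 − 540/504 ≈ -0.071

-0.071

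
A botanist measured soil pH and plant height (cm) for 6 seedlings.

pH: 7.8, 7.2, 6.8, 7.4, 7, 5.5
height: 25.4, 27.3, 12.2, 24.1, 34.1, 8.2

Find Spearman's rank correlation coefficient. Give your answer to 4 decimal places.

Rank pH: 6, 4, 2, 5, 3, 1
Rank height: 4, 5, 2, 3, 6, 1
d = rank(pH) − rank(height): 2, -1, 0, 2, -3, 0; Σd² = 18
ρ = 1 − 6Σd² / [n(n²−1)] = 1 − 6×18 / (6×35) = 1 − 108/210 ≈ 0.4857

0.4857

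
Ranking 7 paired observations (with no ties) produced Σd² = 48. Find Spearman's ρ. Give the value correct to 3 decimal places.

ρ = 1 − 6Σd² / [n(n²−1)] = 1 − 6×48 / (7×48)
  = 1 − 288/336 = 1 − 0.8571 ≈ 0.143

0.143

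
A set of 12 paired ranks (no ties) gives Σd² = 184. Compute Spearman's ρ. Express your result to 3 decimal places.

ρ = 1 − 6Σd² / [n(n²−1)] = 1 − 6×184 / (12×143)
  = 1 − 1104/1716 = 1 − 0.6434 ≈ 0.357

0.357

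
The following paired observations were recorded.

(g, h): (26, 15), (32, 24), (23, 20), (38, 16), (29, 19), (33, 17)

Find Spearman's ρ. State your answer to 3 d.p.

Rank g: 2, 4, 1, 6, 3, 5
Rank h: 1, 6, 5, 2, 4, 3
d = rank(g) − rank(h): 1, -2, -4, 4, -1, 2; Σd² = 42
ρ = 1 − 6Σd² / [n(n²−1)] = 1 − 6×42 / (6×35) = 1 − 252/210 ≈ -0.200

-0.200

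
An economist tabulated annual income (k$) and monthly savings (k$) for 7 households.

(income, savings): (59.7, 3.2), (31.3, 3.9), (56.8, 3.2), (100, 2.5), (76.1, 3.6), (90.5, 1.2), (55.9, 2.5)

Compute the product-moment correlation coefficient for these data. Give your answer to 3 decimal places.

n = 7, Σx = 470.3, Σy = 20.1, Σx² = 34876.29, Σy² = 62.59, Σxy = 1267.18
nΣxy − ΣxΣy = 8870.26 − 9453.03 = -582.77
nΣx² − (Σx)² = 244134.03 − 221182.09 = 22951.94; nΣy² − (Σy)² = 438.13 − 404.01 = 34.12
r = -582.77 / √(22951.94 × 34.12) = -582.77 / 884.9408 ≈ -0.659

-0.659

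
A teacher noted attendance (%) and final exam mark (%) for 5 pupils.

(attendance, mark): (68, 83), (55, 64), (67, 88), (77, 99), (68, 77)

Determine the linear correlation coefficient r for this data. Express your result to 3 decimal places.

0.938

n = 5, Σx = 335, Σy = 411, Σx² = 22691, Σy² = 34459, Σxy = 27919
nΣxy − ΣxΣy = 139595 − 137685 = 1910
nΣx² − (Σx)² = 113455 − 112225 = 1230; nΣy² − (Σy)² = 172295 − 168921 = 3374
r = 1910 / √(1230 × 3374) = 1910 / 2037.1598 ≈ 0.938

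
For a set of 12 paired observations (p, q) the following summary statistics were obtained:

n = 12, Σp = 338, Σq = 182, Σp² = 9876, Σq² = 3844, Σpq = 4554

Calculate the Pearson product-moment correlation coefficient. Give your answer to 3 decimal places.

r = (nΣpq − ΣpΣq) / √[(nΣp² − (Σp)²)(nΣq² − (Σq)²)]
Numerator: 12×4554 − 338×182 = -6868
Denominator: √[(118512 − 114244)(46128 − 33124)] = √[4268 × 13004] = 7449.9042
r = -6868 / 7449.9042 ≈ -0.922

-0.922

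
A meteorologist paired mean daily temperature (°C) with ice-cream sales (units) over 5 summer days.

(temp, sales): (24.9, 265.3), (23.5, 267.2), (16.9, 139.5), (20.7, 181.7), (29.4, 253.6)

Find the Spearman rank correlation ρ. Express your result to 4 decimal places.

Rank temp: 4, 3, 1, 2, 5
Rank sales: 4, 5, 1, 2, 3
d = rank(temp) − rank(sales): 0, -2, 0, 0, 2; Σd² = 8
ρ = 1 − 6Σd² / [n(n²−1)] = 1 − 6×8 / (5×24) = 1 − 48/120 ≈ 0.6000

0.6000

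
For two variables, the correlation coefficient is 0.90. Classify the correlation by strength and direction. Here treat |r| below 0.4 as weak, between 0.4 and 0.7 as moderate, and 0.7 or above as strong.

r = 0.90 > 0 so the relationship is positive.
|r| = 0.90, which falls in the strong range.

strong positive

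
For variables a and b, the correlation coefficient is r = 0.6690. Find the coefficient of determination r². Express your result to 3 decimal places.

0.448

r² = (0.6690)² = 0.448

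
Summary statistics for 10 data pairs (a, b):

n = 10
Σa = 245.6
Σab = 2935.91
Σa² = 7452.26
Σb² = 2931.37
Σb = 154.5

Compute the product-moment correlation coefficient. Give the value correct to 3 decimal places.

-0.976

r = (nΣab − ΣaΣb) / √[(nΣa² − (Σa)²)(nΣb² − (Σb)²)]
Numerator: 10×2935.91 − 245.6×154.5 = -8586.1
Denominator: √[(74522.6 − 60319.36)(29313.7 − 23870.25)] = √[14203.24 × 5443.45] = 8792.8736
r = -8586.1 / 8792.8736 ≈ -0.976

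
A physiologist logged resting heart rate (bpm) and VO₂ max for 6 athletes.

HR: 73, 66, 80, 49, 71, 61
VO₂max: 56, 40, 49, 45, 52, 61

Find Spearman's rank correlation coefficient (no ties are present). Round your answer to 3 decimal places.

0.143

Rank HR: 5, 3, 6, 1, 4, 2
Rank VO₂max: 5, 1, 3, 2, 4, 6
d = rank(HR) − rank(VO₂max): 0, 2, 3, -1, 0, -4; Σd² = 30
ρ = 1 − 6Σd² / [n(n²−1)] = 1 − 6×30 / (6×35) = 1 − 180/210 ≈ 0.143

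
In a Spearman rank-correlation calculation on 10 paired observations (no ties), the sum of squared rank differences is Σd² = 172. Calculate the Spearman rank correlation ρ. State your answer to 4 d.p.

ρ = 1 − 6Σd² / [n(n²−1)] = 1 − 6×172 / (10×99)
  = 1 − 1032/990 = 1 − 1.04242 ≈ -0.0424

-0.0424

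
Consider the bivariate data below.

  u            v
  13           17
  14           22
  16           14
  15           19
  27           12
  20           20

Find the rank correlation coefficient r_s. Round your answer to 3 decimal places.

Rank u: 1, 2, 4, 3, 6, 5
Rank v: 3, 6, 2, 4, 1, 5
d = rank(u) − rank(v): -2, -4, 2, -1, 5, 0; Σd² = 50
ρ = 1 − 6Σd² / [n(n²−1)] = 1 − 6×50 / (6×35) = 1 − 300/210 ≈ -0.429

-0.429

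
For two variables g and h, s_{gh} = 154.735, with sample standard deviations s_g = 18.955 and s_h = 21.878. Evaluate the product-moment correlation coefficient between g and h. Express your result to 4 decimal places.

r = Cov(g,h) / (s_g · s_h) = 154.735 / (18.955 × 21.878)
  = 154.735 / 414.6975 ≈ 0.3731

0.3731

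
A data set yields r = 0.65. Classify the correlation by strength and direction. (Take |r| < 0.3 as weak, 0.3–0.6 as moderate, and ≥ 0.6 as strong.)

strong positive

r = 0.65 > 0 so the relationship is positive.
|r| = 0.65, which falls in the strong range.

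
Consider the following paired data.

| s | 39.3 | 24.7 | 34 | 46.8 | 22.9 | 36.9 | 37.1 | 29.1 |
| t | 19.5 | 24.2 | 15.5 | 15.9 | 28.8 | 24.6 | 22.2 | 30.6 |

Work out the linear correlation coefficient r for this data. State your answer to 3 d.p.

-0.716

n = 8, Σs = 270.8, Σt = 181.3, Σs² = 9610.06, Σt² = 4322.75, Σst = 5916.55
nΣst − ΣsΣt = 47332.4 − 49096.04 = -1763.64
nΣs² − (Σs)² = 76880.48 − 73332.64 = 3547.84; nΣt² − (Σt)² = 34582 − 32869.69 = 1712.31
r = -1763.64 / √(3547.84 × 1712.31) = -1763.64 / 2464.7519 ≈ -0.716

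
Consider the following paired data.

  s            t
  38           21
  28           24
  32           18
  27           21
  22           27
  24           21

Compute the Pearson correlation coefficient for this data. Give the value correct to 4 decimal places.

n = 6, Σs = 171, Σt = 132, Σs² = 5041, Σt² = 2952, Σst = 3711
nΣst − ΣsΣt = 22266 − 22572 = -306
nΣs² − (Σs)² = 30246 − 29241 = 1005; nΣt² − (Σt)² = 17712 − 17424 = 288
r = -306 / √(1005 × 288) = -306 / 537.9963 ≈ -0.5688

-0.5688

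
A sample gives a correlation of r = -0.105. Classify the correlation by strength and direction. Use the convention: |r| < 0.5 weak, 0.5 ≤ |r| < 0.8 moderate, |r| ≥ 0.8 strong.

weak negative

r = -0.105 < 0 so the relationship is negative.
|r| = 0.105, which falls in the weak range.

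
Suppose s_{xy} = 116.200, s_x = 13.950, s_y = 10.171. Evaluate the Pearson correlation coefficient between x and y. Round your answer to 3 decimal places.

r = Cov(x,y) / (s_x · s_y) = 116.200 / (13.950 × 10.171)
  = 116.200 / 141.8854 ≈ 0.819

0.819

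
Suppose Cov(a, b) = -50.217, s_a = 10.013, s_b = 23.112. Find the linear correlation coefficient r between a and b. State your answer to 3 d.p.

-0.217

r = Cov(a,b) / (s_a · s_b) = -50.217 / (10.013 × 23.112)
  = -50.217 / 231.4205 ≈ -0.217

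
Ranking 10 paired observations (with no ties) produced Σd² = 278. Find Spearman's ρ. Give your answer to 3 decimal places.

ρ = 1 − 6Σd² / [n(n²−1)] = 1 − 6×278 / (10×99)
  = 1 − 1668/990 = 1 − 1.6848 ≈ -0.685

-0.685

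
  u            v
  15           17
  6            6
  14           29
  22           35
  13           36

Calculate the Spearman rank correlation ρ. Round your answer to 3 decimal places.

0.300

Rank u: 4, 1, 3, 5, 2
Rank v: 2, 1, 3, 4, 5
d = rank(u) − rank(v): 2, 0, 0, 1, -3; Σd² = 14
ρ = 1 − 6Σd² / [n(n²−1)] = 1 − 6×14 / (5×24) = 1 − 84/120 ≈ 0.300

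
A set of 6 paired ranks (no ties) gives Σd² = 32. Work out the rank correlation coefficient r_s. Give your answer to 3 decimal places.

0.086

ρ = 1 − 6Σd² / [n(n²−1)] = 1 − 6×32 / (6×35)
  = 1 − 192/210 = 1 − 0.9143 ≈ 0.086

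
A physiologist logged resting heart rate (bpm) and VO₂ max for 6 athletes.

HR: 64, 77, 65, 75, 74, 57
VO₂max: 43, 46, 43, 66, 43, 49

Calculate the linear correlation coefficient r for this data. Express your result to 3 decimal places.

0.285

n = 6, Σx = 412, Σy = 290, Σx² = 28600, Σy² = 14420, Σxy = 20014
nΣxy − ΣxΣy = 120084 − 119480 = 604
nΣx² − (Σx)² = 171600 − 169744 = 1856; nΣy² − (Σy)² = 86520 − 84100 = 2420
r = 604 / √(1856 × 2420) = 604 / 2119.3206 ≈ 0.285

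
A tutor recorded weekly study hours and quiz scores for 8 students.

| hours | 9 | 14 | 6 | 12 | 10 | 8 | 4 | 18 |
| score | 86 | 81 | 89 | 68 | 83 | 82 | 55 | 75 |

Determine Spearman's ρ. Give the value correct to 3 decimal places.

-0.190

Rank hours: 4, 7, 2, 6, 5, 3, 1, 8
Rank score: 7, 4, 8, 2, 6, 5, 1, 3
d = rank(hours) − rank(score): -3, 3, -6, 4, -1, -2, 0, 5; Σd² = 100
ρ = 1 − 6Σd² / [n(n²−1)] = 1 − 6×100 / (8×63) = 1 − 600/504 ≈ -0.190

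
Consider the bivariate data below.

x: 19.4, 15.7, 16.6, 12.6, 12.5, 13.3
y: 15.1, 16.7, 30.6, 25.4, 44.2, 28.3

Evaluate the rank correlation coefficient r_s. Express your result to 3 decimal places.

-0.600

Rank x: 6, 4, 5, 2, 1, 3
Rank y: 1, 2, 5, 3, 6, 4
d = rank(x) − rank(y): 5, 2, 0, -1, -5, -1; Σd² = 56
ρ = 1 − 6Σd² / [n(n²−1)] = 1 − 6×56 / (6×35) = 1 − 336/210 ≈ -0.600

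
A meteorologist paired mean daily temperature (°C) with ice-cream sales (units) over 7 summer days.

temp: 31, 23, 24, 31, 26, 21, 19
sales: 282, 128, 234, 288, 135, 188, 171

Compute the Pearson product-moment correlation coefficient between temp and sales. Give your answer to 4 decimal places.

0.7011

n = 7, Σx = 175, Σy = 1426, Σx² = 4505, Σy² = 316418, Σxy = 36937
nΣxy − ΣxΣy = 258559 − 249550 = 9009
nΣx² − (Σx)² = 31535 − 30625 = 910; nΣy² − (Σy)² = 2214926 − 2033476 = 181450
r = 9009 / √(910 × 181450) = 9009 / 12849.8833 ≈ 0.7011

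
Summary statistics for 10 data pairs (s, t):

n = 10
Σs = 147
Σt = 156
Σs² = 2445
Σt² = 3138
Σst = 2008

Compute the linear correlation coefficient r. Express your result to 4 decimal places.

-0.6375

r = (nΣst − ΣsΣt) / √[(nΣs² − (Σs)²)(nΣt² − (Σt)²)]
Numerator: 10×2008 − 147×156 = -2852
Denominator: √[(24450 − 21609)(31380 − 24336)] = √[2841 × 7044] = 4473.4778
r = -2852 / 4473.4778 ≈ -0.6375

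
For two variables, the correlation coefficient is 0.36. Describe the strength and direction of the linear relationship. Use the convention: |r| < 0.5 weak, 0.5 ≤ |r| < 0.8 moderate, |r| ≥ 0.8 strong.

r = 0.36 > 0 so the relationship is positive.
|r| = 0.36, which falls in the weak range.

weak positive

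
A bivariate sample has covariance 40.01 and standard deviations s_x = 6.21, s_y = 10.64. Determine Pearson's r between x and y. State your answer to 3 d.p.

r = Cov(x,y) / (s_x · s_y) = 40.01 / (6.21 × 10.64)
  = 40.01 / 66.0744 ≈ 0.606

0.606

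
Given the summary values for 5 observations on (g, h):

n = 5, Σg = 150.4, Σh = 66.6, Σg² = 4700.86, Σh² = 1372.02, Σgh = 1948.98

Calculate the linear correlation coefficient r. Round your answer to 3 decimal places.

r = (nΣgh − ΣgΣh) / √[(nΣg² − (Σg)²)(nΣh² − (Σh)²)]
Numerator: 5×1948.98 − 150.4×66.6 = -271.74
Denominator: √[(23504.3 − 22620.16)(6860.1 − 4435.56)] = √[884.14 × 2424.54] = 1464.1150
r = -271.74 / 1464.1150 ≈ -0.186

-0.186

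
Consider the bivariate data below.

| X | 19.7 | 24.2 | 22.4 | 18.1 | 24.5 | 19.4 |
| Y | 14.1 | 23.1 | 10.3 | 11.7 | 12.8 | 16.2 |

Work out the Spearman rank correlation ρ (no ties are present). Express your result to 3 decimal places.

Rank X: 3, 5, 4, 1, 6, 2
Rank Y: 4, 6, 1, 2, 3, 5
d = rank(X) − rank(Y): -1, -1, 3, -1, 3, -3; Σd² = 30
ρ = 1 − 6Σd² / [n(n²−1)] = 1 − 6×30 / (6×35) = 1 − 180/210 ≈ 0.143

0.143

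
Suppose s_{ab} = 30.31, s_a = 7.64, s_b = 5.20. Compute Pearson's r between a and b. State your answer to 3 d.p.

r = Cov(a,b) / (s_a · s_b) = 30.31 / (7.64 × 5.20)
  = 30.31 / 39.7280 ≈ 0.763

0.763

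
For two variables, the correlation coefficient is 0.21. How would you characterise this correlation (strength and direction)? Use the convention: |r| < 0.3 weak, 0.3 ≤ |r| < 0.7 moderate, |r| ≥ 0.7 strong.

weak positive

r = 0.21 > 0 so the relationship is positive.
|r| = 0.21, which falls in the weak range.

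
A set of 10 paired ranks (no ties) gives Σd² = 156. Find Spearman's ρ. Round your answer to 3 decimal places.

0.055

ρ = 1 − 6Σd² / [n(n²−1)] = 1 − 6×156 / (10×99)
  = 1 − 936/990 = 1 − 0.9455 ≈ 0.055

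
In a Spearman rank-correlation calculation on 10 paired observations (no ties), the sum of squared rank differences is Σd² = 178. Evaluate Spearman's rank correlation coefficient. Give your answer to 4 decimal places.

-0.0788

ρ = 1 − 6Σd² / [n(n²−1)] = 1 − 6×178 / (10×99)
  = 1 − 1068/990 = 1 − 1.07879 ≈ -0.0788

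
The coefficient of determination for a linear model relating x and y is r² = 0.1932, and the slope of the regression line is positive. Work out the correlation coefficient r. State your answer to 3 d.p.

|r| = √0.1932 = 0.440
The association is positive, so r = 0.440.

0.440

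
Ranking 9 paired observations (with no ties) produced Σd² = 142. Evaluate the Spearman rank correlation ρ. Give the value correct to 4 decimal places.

-0.1833

ρ = 1 − 6Σd² / [n(n²−1)] = 1 − 6×142 / (9×80)
  = 1 − 852/720 = 1 − 1.18333 ≈ -0.1833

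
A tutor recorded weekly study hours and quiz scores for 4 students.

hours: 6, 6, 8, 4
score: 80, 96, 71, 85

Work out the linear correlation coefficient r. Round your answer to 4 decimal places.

-0.5483

n = 4, Σx = 24, Σy = 332, Σx² = 152, Σy² = 27882, Σxy = 1964
nΣxy − ΣxΣy = 7856 − 7968 = -112
nΣx² − (Σx)² = 608 − 576 = 32; nΣy² − (Σy)² = 111528 − 110224 = 1304
r = -112 / √(32 × 1304) = -112 / 204.2743 ≈ -0.5483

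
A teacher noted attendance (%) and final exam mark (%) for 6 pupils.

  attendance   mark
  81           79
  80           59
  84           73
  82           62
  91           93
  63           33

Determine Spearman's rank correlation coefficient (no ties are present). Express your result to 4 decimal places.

0.8286

Rank attendance: 3, 2, 5, 4, 6, 1
Rank mark: 5, 2, 4, 3, 6, 1
d = rank(attendance) − rank(mark): -2, 0, 1, 1, 0, 0; Σd² = 6
ρ = 1 − 6Σd² / [n(n²−1)] = 1 − 6×6 / (6×35) = 1 − 36/210 ≈ 0.8286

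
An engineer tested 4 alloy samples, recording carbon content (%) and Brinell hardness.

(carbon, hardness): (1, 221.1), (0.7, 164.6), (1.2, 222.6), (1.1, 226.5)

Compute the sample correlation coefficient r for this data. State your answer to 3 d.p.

n = 4, Σx = 4, Σy = 834.8, Σx² = 4.14, Σy² = 176831.38, Σxy = 852.59
nΣxy − ΣxΣy = 3410.36 − 3339.2 = 71.16
nΣx² − (Σx)² = 16.56 − 16 = 0.56; nΣy² − (Σy)² = 707325.52 − 696891.04 = 10434.48
r = 71.16 / √(0.56 × 10434.48) = 71.16 / 76.4415 ≈ 0.931

0.931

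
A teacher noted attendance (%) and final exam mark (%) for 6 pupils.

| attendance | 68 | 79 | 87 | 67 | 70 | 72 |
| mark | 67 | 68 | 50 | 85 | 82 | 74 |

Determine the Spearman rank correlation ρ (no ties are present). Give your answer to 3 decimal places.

Rank attendance: 2, 5, 6, 1, 3, 4
Rank mark: 2, 3, 1, 6, 5, 4
d = rank(attendance) − rank(mark): 0, 2, 5, -5, -2, 0; Σd² = 58
ρ = 1 − 6Σd² / [n(n²−1)] = 1 − 6×58 / (6×35) = 1 − 348/210 ≈ -0.657

-0.657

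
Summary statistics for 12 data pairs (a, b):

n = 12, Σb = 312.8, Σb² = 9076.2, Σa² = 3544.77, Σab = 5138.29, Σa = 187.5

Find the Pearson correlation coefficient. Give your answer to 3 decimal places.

r = (nΣab − ΣaΣb) / √[(nΣa² − (Σa)²)(nΣb² − (Σb)²)]
Numerator: 12×5138.29 − 187.5×312.8 = 3009.48
Denominator: √[(42537.24 − 35156.25)(108914.4 − 97843.84)] = √[7380.99 × 11070.56] = 9039.4520
r = 3009.48 / 9039.4520 ≈ 0.333

0.333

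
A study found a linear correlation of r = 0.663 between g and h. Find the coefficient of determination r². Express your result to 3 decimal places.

0.440

r² = (0.663)² = 0.440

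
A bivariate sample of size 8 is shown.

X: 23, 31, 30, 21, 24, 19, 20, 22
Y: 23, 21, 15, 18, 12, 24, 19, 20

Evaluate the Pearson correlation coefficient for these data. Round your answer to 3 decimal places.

-0.304

n = 8, ΣX = 190, ΣY = 152, ΣX² = 4652, ΣY² = 3000, ΣXY = 3572
nΣXY − ΣXΣY = 28576 − 28880 = -304
nΣX² − (ΣX)² = 37216 − 36100 = 1116; nΣY² − (ΣY)² = 24000 − 23104 = 896
r = -304 / √(1116 × 896) = -304 / 999.9680 ≈ -0.304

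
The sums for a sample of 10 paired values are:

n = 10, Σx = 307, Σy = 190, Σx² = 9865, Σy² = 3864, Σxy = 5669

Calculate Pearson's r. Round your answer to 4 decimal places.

r = (nΣxy − ΣxΣy) / √[(nΣx² − (Σx)²)(nΣy² − (Σy)²)]
Numerator: 10×5669 − 307×190 = -1640
Denominator: √[(98650 − 94249)(38640 − 36100)] = √[4401 × 2540] = 3343.4324
r = -1640 / 3343.4324 ≈ -0.4905

-0.4905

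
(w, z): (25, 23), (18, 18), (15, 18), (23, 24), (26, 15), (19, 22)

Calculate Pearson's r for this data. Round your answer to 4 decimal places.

0.1179

n = 6, Σw = 126, Σz = 120, Σw² = 2740, Σz² = 2462, Σwz = 2529
nΣwz − ΣwΣz = 15174 − 15120 = 54
nΣw² − (Σw)² = 16440 − 15876 = 564; nΣz² − (Σz)² = 14772 − 14400 = 372
r = 54 / √(564 × 372) = 54 / 458.0480 ≈ 0.1179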